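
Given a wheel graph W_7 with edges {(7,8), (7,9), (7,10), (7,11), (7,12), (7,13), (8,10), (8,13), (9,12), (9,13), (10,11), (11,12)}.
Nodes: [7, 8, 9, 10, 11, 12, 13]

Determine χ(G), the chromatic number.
Clique number ω(G) = 3 (lower bound: χ ≥ ω).
The clique on [7, 8, 10] has size 3, forcing χ ≥ 3, and the coloring below uses 3 colors, so χ(G) = 3.
A valid 3-coloring: color 1: [7]; color 2: [8, 9, 11]; color 3: [10, 12, 13].

χ(G) = 3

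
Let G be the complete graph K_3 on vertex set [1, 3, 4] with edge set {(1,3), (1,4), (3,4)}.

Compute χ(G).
Clique number ω(G) = 3 (lower bound: χ ≥ ω).
The clique on [1, 3, 4] has size 3, forcing χ ≥ 3, and the coloring below uses 3 colors, so χ(G) = 3.
A valid 3-coloring: color 1: [1]; color 2: [4]; color 3: [3].

χ(G) = 3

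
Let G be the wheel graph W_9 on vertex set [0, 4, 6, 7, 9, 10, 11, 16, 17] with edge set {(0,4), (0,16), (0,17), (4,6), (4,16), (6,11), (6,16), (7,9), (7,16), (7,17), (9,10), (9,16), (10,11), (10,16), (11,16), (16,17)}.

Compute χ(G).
χ(G) = 3

Clique number ω(G) = 3 (lower bound: χ ≥ ω).
The clique on [0, 16, 17] has size 3, forcing χ ≥ 3, and the coloring below uses 3 colors, so χ(G) = 3.
A valid 3-coloring: color 1: [16]; color 2: [4, 9, 11, 17]; color 3: [0, 6, 7, 10].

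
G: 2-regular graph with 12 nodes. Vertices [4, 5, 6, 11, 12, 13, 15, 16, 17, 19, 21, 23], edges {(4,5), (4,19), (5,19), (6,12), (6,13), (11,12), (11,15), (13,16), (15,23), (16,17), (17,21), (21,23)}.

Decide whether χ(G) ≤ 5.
Yes, G is 5-colorable

A valid 5-coloring: color 1: [4, 6, 11, 17, 23]; color 2: [5, 12, 15, 16, 21]; color 3: [13, 19].
(χ(G) = 3 ≤ 5.)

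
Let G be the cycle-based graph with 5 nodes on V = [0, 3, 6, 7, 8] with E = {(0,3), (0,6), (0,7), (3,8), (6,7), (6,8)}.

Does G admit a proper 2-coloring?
No, G is not 2-colorable

The clique on vertices [0, 6, 7] has size 3 > 2, so it alone needs 3 colors.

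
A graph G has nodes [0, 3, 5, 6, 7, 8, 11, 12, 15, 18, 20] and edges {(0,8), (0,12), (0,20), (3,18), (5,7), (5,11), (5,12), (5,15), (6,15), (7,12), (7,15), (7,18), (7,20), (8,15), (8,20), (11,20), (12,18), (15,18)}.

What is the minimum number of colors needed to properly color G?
χ(G) = 3

Clique number ω(G) = 3 (lower bound: χ ≥ ω).
The clique on [0, 8, 20] has size 3, forcing χ ≥ 3, and the coloring below uses 3 colors, so χ(G) = 3.
A valid 3-coloring: color 1: [3, 6, 7, 8, 11]; color 2: [12, 15, 20]; color 3: [0, 5, 18].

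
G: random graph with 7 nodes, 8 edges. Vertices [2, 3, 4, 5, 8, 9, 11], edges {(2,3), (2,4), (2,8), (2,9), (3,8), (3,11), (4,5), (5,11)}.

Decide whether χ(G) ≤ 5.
Yes, G is 5-colorable

A valid 5-coloring: color 1: [2, 11]; color 2: [3, 5, 9]; color 3: [4, 8].
(χ(G) = 3 ≤ 5.)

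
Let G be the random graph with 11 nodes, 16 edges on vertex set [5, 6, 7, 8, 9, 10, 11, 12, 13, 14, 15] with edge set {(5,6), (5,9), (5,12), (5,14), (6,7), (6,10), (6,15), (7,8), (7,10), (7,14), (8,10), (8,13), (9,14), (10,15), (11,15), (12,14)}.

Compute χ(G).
Clique number ω(G) = 3 (lower bound: χ ≥ ω).
The clique on [5, 9, 14] has size 3, forcing χ ≥ 3, and the coloring below uses 3 colors, so χ(G) = 3.
A valid 3-coloring: color 1: [6, 8, 11, 14]; color 2: [5, 10, 13]; color 3: [7, 9, 12, 15].

χ(G) = 3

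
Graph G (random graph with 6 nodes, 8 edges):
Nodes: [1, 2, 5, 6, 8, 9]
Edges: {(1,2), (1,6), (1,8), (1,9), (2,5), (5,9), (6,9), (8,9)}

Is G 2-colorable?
The clique on vertices [1, 8, 9] has size 3 > 2, so it alone needs 3 colors.

No, G is not 2-colorable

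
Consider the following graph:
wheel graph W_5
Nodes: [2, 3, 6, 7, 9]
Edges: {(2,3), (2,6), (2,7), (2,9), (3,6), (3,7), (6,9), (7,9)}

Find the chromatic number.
Clique number ω(G) = 3 (lower bound: χ ≥ ω).
The clique on [2, 6, 9] has size 3, forcing χ ≥ 3, and the coloring below uses 3 colors, so χ(G) = 3.
A valid 3-coloring: color 1: [2]; color 2: [3, 9]; color 3: [6, 7].

χ(G) = 3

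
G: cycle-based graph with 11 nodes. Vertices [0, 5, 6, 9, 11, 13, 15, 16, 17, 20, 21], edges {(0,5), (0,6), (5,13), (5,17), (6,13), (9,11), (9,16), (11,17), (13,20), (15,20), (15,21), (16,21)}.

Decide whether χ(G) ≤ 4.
A valid 4-coloring: color 1: [0, 13, 15, 16, 17]; color 2: [5, 6, 9, 20, 21]; color 3: [11].
(χ(G) = 3 ≤ 4.)

Yes, G is 4-colorable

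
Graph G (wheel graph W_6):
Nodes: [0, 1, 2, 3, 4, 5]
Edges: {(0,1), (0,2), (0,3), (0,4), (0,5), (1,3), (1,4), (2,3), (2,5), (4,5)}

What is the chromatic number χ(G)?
χ(G) = 4

Clique number ω(G) = 3 (lower bound: χ ≥ ω).
Odd cycle [3, 1, 4, 5, 2] needs 3 colors (χ ≥ 3).
Vertex 0 is adjacent to every vertex of [1, 2, 3, 4, 5], which already need 3 colors among themselves, so 0 needs a new color (χ ≥ 4).
The coloring below uses 4 colors, so χ(G) = 4.
A valid 4-coloring: color 1: [0]; color 2: [3, 5]; color 3: [1, 2]; color 4: [4].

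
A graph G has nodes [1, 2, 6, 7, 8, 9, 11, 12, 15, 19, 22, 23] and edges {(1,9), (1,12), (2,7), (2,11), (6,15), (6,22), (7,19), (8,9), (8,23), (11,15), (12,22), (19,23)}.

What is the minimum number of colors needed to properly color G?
Clique number ω(G) = 2 (lower bound: χ ≥ ω).
The graph is bipartite (no odd cycle), so 2 colors suffice: χ(G) = 2.
A valid 2-coloring: color 1: [6, 7, 9, 11, 12, 23]; color 2: [1, 2, 8, 15, 19, 22].

χ(G) = 2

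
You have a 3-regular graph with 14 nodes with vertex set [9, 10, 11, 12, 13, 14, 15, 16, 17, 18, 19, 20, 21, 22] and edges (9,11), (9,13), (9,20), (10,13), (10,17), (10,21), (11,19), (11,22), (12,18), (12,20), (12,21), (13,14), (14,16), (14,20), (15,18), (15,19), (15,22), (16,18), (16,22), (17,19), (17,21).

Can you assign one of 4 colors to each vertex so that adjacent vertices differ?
A valid 4-coloring: color 1: [9, 10, 12, 15, 16]; color 2: [11, 13, 17, 18, 20]; color 3: [14, 19, 21, 22].
(χ(G) = 3 ≤ 4.)

Yes, G is 4-colorable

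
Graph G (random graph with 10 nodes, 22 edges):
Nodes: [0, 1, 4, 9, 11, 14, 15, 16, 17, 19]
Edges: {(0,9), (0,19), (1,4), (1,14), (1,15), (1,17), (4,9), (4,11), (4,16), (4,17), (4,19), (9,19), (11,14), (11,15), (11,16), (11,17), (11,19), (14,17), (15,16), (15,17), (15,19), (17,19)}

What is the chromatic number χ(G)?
Clique number ω(G) = 4 (lower bound: χ ≥ ω).
The clique on [4, 11, 17, 19] has size 4, forcing χ ≥ 4, and the coloring below uses 4 colors, so χ(G) = 4.
A valid 4-coloring: color 1: [9, 16, 17]; color 2: [0, 1, 11]; color 3: [4, 14, 15]; color 4: [19].

χ(G) = 4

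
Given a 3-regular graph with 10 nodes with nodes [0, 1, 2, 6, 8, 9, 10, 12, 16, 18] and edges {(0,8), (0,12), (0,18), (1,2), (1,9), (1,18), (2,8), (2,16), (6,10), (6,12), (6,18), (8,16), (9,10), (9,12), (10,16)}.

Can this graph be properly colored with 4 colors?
A valid 4-coloring: color 1: [2, 10, 12, 18]; color 2: [0, 1, 6, 16]; color 3: [8, 9].
(χ(G) = 3 ≤ 4.)

Yes, G is 4-colorable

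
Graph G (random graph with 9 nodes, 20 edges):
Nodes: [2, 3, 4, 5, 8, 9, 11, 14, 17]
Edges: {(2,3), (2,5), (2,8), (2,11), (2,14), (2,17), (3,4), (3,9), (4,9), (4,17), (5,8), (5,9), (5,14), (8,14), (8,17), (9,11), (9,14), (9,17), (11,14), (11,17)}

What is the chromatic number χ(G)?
Clique number ω(G) = 4 (lower bound: χ ≥ ω).
The clique on [2, 5, 8, 14] has size 4, forcing χ ≥ 4, and the coloring below uses 4 colors, so χ(G) = 4.
A valid 4-coloring: color 1: [2, 9]; color 2: [3, 5, 17]; color 3: [4, 8, 11]; color 4: [14].

χ(G) = 4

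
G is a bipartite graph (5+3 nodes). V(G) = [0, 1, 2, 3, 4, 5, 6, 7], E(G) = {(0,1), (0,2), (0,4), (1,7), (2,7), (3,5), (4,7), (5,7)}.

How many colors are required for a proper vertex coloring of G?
Clique number ω(G) = 2 (lower bound: χ ≥ ω).
The graph is bipartite (no odd cycle), so 2 colors suffice: χ(G) = 2.
A valid 2-coloring: color 1: [0, 3, 6, 7]; color 2: [1, 2, 4, 5].

χ(G) = 2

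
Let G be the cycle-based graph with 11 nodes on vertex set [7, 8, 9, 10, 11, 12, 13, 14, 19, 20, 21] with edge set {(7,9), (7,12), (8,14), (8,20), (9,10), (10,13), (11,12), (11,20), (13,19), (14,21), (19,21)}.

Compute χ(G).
χ(G) = 3

Clique number ω(G) = 2 (lower bound: χ ≥ ω).
Odd cycle [7, 9, 10, 13, 19, 21, 14, 8, 20, 11, 12] needs 3 colors (χ ≥ 3).
The coloring below uses 3 colors, so χ(G) = 3.
A valid 3-coloring: color 1: [7, 10, 11, 14, 19]; color 2: [8, 9, 12, 13, 21]; color 3: [20].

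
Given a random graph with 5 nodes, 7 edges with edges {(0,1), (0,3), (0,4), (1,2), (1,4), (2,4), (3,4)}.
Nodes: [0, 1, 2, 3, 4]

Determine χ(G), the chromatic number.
χ(G) = 3

Clique number ω(G) = 3 (lower bound: χ ≥ ω).
The clique on [0, 1, 4] has size 3, forcing χ ≥ 3, and the coloring below uses 3 colors, so χ(G) = 3.
A valid 3-coloring: color 1: [4]; color 2: [0, 2]; color 3: [1, 3].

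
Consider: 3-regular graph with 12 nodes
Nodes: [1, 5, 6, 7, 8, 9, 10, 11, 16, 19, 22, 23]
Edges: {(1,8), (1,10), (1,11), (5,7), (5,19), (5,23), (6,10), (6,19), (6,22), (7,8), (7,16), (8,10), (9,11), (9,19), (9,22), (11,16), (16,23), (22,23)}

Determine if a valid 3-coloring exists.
Yes, G is 3-colorable

A valid 3-coloring: color 1: [1, 16, 19, 22]; color 2: [7, 10, 11, 23]; color 3: [5, 6, 8, 9].
(χ(G) = 3 ≤ 3.)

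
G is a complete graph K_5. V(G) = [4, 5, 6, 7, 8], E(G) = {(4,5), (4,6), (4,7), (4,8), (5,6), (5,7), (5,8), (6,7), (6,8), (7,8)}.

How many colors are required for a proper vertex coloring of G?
χ(G) = 5

Clique number ω(G) = 5 (lower bound: χ ≥ ω).
The clique on [4, 5, 6, 7, 8] has size 5, forcing χ ≥ 5, and the coloring below uses 5 colors, so χ(G) = 5.
A valid 5-coloring: color 1: [7]; color 2: [5]; color 3: [8]; color 4: [6]; color 5: [4].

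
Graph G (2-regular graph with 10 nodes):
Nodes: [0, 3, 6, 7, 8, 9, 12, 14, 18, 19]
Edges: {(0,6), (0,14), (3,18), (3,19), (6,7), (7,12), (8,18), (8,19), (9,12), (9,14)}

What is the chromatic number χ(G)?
Clique number ω(G) = 2 (lower bound: χ ≥ ω).
The graph is bipartite (no odd cycle), so 2 colors suffice: χ(G) = 2.
A valid 2-coloring: color 1: [6, 12, 14, 18, 19]; color 2: [0, 3, 7, 8, 9].

χ(G) = 2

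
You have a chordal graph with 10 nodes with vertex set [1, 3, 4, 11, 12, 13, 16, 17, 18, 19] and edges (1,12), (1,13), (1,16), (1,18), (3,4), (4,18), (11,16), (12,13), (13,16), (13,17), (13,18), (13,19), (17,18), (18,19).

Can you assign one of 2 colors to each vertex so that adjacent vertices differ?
No, G is not 2-colorable

The clique on vertices [1, 13, 16] has size 3 > 2, so it alone needs 3 colors.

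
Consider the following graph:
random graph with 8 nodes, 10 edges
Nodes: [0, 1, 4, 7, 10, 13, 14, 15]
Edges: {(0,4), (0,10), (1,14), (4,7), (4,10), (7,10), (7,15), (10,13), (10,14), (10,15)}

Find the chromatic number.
χ(G) = 3

Clique number ω(G) = 3 (lower bound: χ ≥ ω).
The clique on [0, 4, 10] has size 3, forcing χ ≥ 3, and the coloring below uses 3 colors, so χ(G) = 3.
A valid 3-coloring: color 1: [1, 10]; color 2: [0, 7, 13, 14]; color 3: [4, 15].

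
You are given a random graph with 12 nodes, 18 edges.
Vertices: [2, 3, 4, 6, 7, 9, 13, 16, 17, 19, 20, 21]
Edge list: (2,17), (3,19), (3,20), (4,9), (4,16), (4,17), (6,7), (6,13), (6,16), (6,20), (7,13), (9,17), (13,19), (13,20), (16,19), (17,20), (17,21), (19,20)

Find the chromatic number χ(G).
χ(G) = 3

Clique number ω(G) = 3 (lower bound: χ ≥ ω).
The clique on [3, 19, 20] has size 3, forcing χ ≥ 3, and the coloring below uses 3 colors, so χ(G) = 3.
A valid 3-coloring: color 1: [6, 17, 19]; color 2: [2, 4, 7, 20, 21]; color 3: [3, 9, 13, 16].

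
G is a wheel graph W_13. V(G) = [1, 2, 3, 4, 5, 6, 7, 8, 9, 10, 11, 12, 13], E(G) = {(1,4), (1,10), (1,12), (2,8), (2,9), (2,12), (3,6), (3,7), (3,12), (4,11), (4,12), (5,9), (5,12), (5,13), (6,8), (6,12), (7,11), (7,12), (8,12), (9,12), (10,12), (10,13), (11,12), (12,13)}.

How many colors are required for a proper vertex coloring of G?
Clique number ω(G) = 3 (lower bound: χ ≥ ω).
The clique on [1, 10, 12] has size 3, forcing χ ≥ 3, and the coloring below uses 3 colors, so χ(G) = 3.
A valid 3-coloring: color 1: [12]; color 2: [1, 3, 8, 9, 11, 13]; color 3: [2, 4, 5, 6, 7, 10].

χ(G) = 3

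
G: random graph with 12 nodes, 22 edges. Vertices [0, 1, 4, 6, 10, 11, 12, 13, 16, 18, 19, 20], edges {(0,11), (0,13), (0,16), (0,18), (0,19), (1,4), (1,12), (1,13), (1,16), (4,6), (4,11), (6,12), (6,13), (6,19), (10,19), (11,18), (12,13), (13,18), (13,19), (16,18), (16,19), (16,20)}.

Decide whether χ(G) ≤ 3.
A valid 3-coloring: color 1: [10, 11, 13, 16]; color 2: [0, 1, 6, 20]; color 3: [4, 12, 18, 19].
(χ(G) = 3 ≤ 3.)

Yes, G is 3-colorable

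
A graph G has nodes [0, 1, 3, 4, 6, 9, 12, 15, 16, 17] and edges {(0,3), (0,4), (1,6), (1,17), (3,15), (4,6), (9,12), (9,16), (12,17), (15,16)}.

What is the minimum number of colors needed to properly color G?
χ(G) = 2

Clique number ω(G) = 2 (lower bound: χ ≥ ω).
The graph is bipartite (no odd cycle), so 2 colors suffice: χ(G) = 2.
A valid 2-coloring: color 1: [0, 6, 9, 15, 17]; color 2: [1, 3, 4, 12, 16].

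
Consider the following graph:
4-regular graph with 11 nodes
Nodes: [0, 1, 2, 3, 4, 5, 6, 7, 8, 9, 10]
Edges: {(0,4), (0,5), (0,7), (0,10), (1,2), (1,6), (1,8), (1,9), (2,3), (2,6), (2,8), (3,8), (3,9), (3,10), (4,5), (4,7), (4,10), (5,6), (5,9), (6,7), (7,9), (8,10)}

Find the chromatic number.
Clique number ω(G) = 3 (lower bound: χ ≥ ω).
The clique on [0, 4, 10] has size 3, forcing χ ≥ 3, and the coloring below uses 3 colors, so χ(G) = 3.
A valid 3-coloring: color 1: [0, 6, 8, 9]; color 2: [1, 3, 4]; color 3: [2, 5, 7, 10].

χ(G) = 3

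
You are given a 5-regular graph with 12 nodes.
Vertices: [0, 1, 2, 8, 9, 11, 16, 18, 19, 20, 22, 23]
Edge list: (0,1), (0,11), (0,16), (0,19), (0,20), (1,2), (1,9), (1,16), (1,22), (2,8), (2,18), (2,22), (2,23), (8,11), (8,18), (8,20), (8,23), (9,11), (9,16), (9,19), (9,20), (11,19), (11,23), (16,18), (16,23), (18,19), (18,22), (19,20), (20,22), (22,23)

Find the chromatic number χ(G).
Clique number ω(G) = 3 (lower bound: χ ≥ ω).
Suppose a proper 3-coloring c exists. The clique [0, 1, 16] takes 3 distinct colors; by symmetry let c(0) = 1, c(1) = 2, c(16) = 3.
- Vertex 9: neighbors [1, 16] already have colors [2, 3] ⇒ c(9) = 1.
- Vertex 2: neighbors [1] already have colors [2]; try each remaining color.
- Case c(2) = 1:
  - Vertex 18: neighbors [2, 16] already have colors [1, 3] ⇒ c(18) = 2.
  - Vertex 8: neighbors [2, 18] already have colors [1, 2] ⇒ c(8) = 3.
  - Vertex 11: neighbors [0, 8] already have colors [1, 3] ⇒ c(11) = 2.
  - Vertex 23: neighbors [2, 11, 8] already have colors [1, 2, 3] — all 3 colors blocked. Contradiction.
- Case c(2) = 3:
  - Vertex 22: neighbors [1, 2] already have colors [2, 3] ⇒ c(22) = 1.
  - Vertex 18: neighbors [22, 2] already have colors [1, 3] ⇒ c(18) = 2.
  - Vertex 8: neighbors [18, 2] already have colors [2, 3] ⇒ c(8) = 1.
  - Vertex 19: neighbors [0, 18] already have colors [1, 2] ⇒ c(19) = 3.
  - Vertex 11: neighbors [0, 19] already have colors [1, 3] ⇒ c(11) = 2.
  - Vertex 23: neighbors [8, 11, 2] already have colors [1, 2, 3] — all 3 colors blocked. Contradiction.
Every case ends in a contradiction, so G has no proper 3-coloring (χ ≥ 4).
The coloring below uses 4 colors, so χ(G) = 4.
A valid 4-coloring: color 1: [1, 8, 19]; color 2: [2, 11, 16, 20]; color 3: [0, 9, 18, 23]; color 4: [22].

χ(G) = 4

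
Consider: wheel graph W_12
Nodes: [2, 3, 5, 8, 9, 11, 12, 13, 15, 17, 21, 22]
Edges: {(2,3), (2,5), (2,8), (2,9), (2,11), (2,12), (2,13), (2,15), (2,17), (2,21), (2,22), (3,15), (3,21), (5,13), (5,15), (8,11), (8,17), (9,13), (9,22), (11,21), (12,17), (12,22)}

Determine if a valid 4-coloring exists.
A valid 4-coloring: color 1: [2]; color 2: [3, 5, 9, 11, 12]; color 3: [13, 15, 17, 21, 22]; color 4: [8].
(χ(G) = 4 ≤ 4.)

Yes, G is 4-colorable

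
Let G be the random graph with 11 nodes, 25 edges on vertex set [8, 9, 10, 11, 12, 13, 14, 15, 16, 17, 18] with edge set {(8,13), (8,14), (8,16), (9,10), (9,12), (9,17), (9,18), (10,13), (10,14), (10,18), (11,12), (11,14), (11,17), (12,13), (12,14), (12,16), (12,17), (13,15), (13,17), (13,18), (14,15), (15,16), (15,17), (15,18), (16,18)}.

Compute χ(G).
χ(G) = 3

Clique number ω(G) = 3 (lower bound: χ ≥ ω).
The clique on [9, 10, 18] has size 3, forcing χ ≥ 3, and the coloring below uses 3 colors, so χ(G) = 3.
A valid 3-coloring: color 1: [8, 10, 12, 15]; color 2: [9, 11, 13, 16]; color 3: [14, 17, 18].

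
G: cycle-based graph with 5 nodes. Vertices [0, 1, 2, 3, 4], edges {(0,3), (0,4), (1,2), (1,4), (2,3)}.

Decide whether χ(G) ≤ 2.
Odd cycle [3, 2, 1, 4, 0] needs 3 colors (χ ≥ 3).
Hence χ(G) ≥ 3 > 2, so no proper 2-coloring exists.

No, G is not 2-colorable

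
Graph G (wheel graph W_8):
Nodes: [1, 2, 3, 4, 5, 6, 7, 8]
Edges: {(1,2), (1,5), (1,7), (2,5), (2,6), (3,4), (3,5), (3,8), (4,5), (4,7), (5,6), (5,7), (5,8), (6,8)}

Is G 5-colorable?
A valid 5-coloring: color 1: [5]; color 2: [3, 6, 7]; color 3: [1, 4, 8]; color 4: [2].
(χ(G) = 4 ≤ 5.)

Yes, G is 5-colorable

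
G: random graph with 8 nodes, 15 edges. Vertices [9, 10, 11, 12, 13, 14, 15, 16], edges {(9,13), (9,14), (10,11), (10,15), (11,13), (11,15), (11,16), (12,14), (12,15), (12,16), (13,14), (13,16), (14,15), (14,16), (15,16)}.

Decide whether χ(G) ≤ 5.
Yes, G is 5-colorable

A valid 5-coloring: color 1: [11, 14]; color 2: [9, 10, 16]; color 3: [13, 15]; color 4: [12].
(χ(G) = 4 ≤ 5.)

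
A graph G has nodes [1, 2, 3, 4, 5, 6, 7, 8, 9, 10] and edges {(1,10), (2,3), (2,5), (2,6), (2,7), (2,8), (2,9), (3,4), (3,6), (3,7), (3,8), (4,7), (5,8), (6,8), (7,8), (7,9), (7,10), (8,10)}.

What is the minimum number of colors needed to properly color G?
Clique number ω(G) = 4 (lower bound: χ ≥ ω).
The clique on [2, 3, 6, 8] has size 4, forcing χ ≥ 4, and the coloring below uses 4 colors, so χ(G) = 4.
A valid 4-coloring: color 1: [1, 5, 6, 7]; color 2: [4, 8, 9]; color 3: [2, 10]; color 4: [3].

χ(G) = 4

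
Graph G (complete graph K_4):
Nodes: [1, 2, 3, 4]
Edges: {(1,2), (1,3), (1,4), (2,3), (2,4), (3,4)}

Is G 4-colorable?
Yes, G is 4-colorable

A valid 4-coloring: color 1: [2]; color 2: [1]; color 3: [3]; color 4: [4].
(χ(G) = 4 ≤ 4.)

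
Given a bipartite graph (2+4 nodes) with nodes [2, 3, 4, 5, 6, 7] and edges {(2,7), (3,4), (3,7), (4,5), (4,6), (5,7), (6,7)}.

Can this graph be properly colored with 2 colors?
Yes, G is 2-colorable

A valid 2-coloring: color 1: [4, 7]; color 2: [2, 3, 5, 6].
(χ(G) = 2 ≤ 2.)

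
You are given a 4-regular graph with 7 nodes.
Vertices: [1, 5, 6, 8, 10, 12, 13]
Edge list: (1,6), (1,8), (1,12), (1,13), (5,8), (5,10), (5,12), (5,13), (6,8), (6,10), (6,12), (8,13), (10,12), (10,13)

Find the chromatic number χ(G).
χ(G) = 4

Clique number ω(G) = 3 (lower bound: χ ≥ ω).
Suppose a proper 3-coloring c exists. The clique [1, 6, 8] takes 3 distinct colors; by symmetry let c(1) = 1, c(6) = 2, c(8) = 3.
- Vertex 12: neighbors [1, 6] already have colors [1, 2] ⇒ c(12) = 3.
- Vertex 10: neighbors [6, 12] already have colors [2, 3] ⇒ c(10) = 1.
- Vertex 5: neighbors [10, 8] already have colors [1, 3] ⇒ c(5) = 2.
- Vertex 13: neighbors [1, 5, 8] already have colors [1, 2, 3] — all 3 colors blocked. Contradiction.
The forced assignments end in a contradiction, so G has no proper 3-coloring (χ ≥ 4).
The coloring below uses 4 colors, so χ(G) = 4.
A valid 4-coloring: color 1: [12, 13]; color 2: [1, 5]; color 3: [8, 10]; color 4: [6].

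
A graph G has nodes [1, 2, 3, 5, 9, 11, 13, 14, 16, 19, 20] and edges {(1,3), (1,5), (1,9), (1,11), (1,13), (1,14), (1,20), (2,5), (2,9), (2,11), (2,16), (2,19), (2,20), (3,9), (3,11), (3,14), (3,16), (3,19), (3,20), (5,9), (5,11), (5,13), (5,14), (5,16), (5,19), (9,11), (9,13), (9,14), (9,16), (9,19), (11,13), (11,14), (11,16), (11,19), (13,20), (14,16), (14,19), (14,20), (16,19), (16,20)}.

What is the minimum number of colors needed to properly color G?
Clique number ω(G) = 6 (lower bound: χ ≥ ω).
The clique on [3, 9, 11, 14, 16, 19] has size 6, forcing χ ≥ 6, and the coloring below uses 6 colors, so χ(G) = 6.
A valid 6-coloring: color 1: [9, 20]; color 2: [11]; color 3: [2, 13, 14]; color 4: [3, 5]; color 5: [1, 16]; color 6: [19].

χ(G) = 6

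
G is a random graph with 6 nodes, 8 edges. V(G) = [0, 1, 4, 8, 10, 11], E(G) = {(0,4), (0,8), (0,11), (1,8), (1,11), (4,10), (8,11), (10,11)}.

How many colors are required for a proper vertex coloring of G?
χ(G) = 3

Clique number ω(G) = 3 (lower bound: χ ≥ ω).
The clique on [0, 8, 11] has size 3, forcing χ ≥ 3, and the coloring below uses 3 colors, so χ(G) = 3.
A valid 3-coloring: color 1: [4, 11]; color 2: [0, 1, 10]; color 3: [8].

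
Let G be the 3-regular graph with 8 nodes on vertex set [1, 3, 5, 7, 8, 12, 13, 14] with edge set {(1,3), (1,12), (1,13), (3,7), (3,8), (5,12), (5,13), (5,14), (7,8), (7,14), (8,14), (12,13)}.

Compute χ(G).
χ(G) = 3

Clique number ω(G) = 3 (lower bound: χ ≥ ω).
The clique on [1, 12, 13] has size 3, forcing χ ≥ 3, and the coloring below uses 3 colors, so χ(G) = 3.
A valid 3-coloring: color 1: [1, 5, 7]; color 2: [8, 12]; color 3: [3, 13, 14].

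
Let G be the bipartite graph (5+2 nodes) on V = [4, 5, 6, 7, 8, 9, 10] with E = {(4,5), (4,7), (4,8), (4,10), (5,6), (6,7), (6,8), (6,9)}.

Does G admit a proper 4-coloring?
A valid 4-coloring: color 1: [4, 6]; color 2: [5, 7, 8, 9, 10].
(χ(G) = 2 ≤ 4.)

Yes, G is 4-colorable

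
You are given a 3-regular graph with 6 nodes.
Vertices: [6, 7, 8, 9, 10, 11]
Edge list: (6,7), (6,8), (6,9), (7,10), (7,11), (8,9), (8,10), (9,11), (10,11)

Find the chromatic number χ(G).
χ(G) = 3

Clique number ω(G) = 3 (lower bound: χ ≥ ω).
The clique on [7, 10, 11] has size 3, forcing χ ≥ 3, and the coloring below uses 3 colors, so χ(G) = 3.
A valid 3-coloring: color 1: [6, 11]; color 2: [7, 8]; color 3: [9, 10].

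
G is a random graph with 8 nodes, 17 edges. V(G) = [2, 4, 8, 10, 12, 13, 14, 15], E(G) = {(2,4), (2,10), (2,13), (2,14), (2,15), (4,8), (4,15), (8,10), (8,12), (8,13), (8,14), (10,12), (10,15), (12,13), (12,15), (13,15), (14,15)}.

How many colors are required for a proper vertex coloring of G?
Clique number ω(G) = 3 (lower bound: χ ≥ ω).
The clique on [8, 10, 12] has size 3, forcing χ ≥ 3, and the coloring below uses 3 colors, so χ(G) = 3.
A valid 3-coloring: color 1: [8, 15]; color 2: [2, 12]; color 3: [4, 10, 13, 14].

χ(G) = 3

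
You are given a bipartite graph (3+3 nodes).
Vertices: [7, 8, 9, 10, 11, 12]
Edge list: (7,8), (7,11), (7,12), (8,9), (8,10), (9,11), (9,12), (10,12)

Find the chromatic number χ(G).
χ(G) = 2

Clique number ω(G) = 2 (lower bound: χ ≥ ω).
The graph is bipartite (no odd cycle), so 2 colors suffice: χ(G) = 2.
A valid 2-coloring: color 1: [8, 11, 12]; color 2: [7, 9, 10].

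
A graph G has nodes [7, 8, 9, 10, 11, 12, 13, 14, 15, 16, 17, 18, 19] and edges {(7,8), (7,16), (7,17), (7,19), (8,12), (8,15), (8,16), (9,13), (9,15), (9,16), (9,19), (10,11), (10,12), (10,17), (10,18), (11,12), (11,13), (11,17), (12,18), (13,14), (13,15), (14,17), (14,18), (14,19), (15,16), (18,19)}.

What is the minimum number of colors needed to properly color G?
χ(G) = 3

Clique number ω(G) = 3 (lower bound: χ ≥ ω).
The clique on [7, 8, 16] has size 3, forcing χ ≥ 3, and the coloring below uses 3 colors, so χ(G) = 3.
A valid 3-coloring: color 1: [8, 9, 10, 14]; color 2: [12, 13, 16, 17, 19]; color 3: [7, 11, 15, 18].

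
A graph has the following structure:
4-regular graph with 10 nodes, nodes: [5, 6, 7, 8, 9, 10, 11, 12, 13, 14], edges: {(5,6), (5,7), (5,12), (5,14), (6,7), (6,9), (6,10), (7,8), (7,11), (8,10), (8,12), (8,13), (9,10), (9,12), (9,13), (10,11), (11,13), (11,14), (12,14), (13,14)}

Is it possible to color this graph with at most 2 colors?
No, G is not 2-colorable

The clique on vertices [5, 12, 14] has size 3 > 2, so it alone needs 3 colors.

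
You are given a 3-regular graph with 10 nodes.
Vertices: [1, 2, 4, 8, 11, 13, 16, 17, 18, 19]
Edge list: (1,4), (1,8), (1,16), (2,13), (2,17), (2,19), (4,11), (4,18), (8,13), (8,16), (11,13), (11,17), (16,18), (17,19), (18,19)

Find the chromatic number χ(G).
χ(G) = 3

Clique number ω(G) = 3 (lower bound: χ ≥ ω).
The clique on [1, 8, 16] has size 3, forcing χ ≥ 3, and the coloring below uses 3 colors, so χ(G) = 3.
A valid 3-coloring: color 1: [4, 13, 16, 19]; color 2: [2, 8, 11, 18]; color 3: [1, 17].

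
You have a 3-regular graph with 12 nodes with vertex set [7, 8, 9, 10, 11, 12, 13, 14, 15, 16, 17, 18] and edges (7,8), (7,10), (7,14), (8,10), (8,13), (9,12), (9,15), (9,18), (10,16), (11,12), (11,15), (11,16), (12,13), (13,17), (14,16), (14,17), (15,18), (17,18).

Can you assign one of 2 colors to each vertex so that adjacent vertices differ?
No, G is not 2-colorable

The clique on vertices [7, 8, 10] has size 3 > 2, so it alone needs 3 colors.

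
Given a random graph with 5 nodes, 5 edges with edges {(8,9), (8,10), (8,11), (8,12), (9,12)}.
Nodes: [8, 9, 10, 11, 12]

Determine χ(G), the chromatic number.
χ(G) = 3

Clique number ω(G) = 3 (lower bound: χ ≥ ω).
The clique on [8, 9, 12] has size 3, forcing χ ≥ 3, and the coloring below uses 3 colors, so χ(G) = 3.
A valid 3-coloring: color 1: [8]; color 2: [9, 10, 11]; color 3: [12].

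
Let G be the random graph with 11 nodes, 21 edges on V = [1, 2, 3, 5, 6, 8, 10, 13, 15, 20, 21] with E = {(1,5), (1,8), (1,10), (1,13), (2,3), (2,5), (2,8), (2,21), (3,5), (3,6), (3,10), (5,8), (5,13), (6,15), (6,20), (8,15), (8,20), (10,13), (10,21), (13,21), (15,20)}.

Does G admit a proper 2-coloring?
The clique on vertices [1, 5, 8] has size 3 > 2, so it alone needs 3 colors.

No, G is not 2-colorable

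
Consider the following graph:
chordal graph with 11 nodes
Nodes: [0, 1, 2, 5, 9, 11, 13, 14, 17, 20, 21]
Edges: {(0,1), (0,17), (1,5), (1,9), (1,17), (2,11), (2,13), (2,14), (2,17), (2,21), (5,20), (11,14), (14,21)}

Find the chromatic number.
Clique number ω(G) = 3 (lower bound: χ ≥ ω).
The clique on [0, 1, 17] has size 3, forcing χ ≥ 3, and the coloring below uses 3 colors, so χ(G) = 3.
A valid 3-coloring: color 1: [1, 2, 20]; color 2: [5, 9, 13, 14, 17]; color 3: [0, 11, 21].

χ(G) = 3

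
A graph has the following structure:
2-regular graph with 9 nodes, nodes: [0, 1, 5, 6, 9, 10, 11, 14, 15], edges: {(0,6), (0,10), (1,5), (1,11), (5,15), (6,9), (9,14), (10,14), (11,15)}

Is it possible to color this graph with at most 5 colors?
Yes, G is 5-colorable

A valid 5-coloring: color 1: [1, 6, 10, 15]; color 2: [0, 5, 9, 11]; color 3: [14].
(χ(G) = 3 ≤ 5.)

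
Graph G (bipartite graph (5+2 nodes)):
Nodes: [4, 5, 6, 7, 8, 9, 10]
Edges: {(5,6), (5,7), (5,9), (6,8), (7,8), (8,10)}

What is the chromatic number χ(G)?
Clique number ω(G) = 2 (lower bound: χ ≥ ω).
The graph is bipartite (no odd cycle), so 2 colors suffice: χ(G) = 2.
A valid 2-coloring: color 1: [4, 5, 8]; color 2: [6, 7, 9, 10].

χ(G) = 2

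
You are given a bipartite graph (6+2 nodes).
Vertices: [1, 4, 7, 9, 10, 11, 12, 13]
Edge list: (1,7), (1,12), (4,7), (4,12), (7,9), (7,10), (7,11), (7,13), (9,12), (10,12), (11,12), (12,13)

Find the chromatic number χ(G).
χ(G) = 2

Clique number ω(G) = 2 (lower bound: χ ≥ ω).
The graph is bipartite (no odd cycle), so 2 colors suffice: χ(G) = 2.
A valid 2-coloring: color 1: [7, 12]; color 2: [1, 4, 9, 10, 11, 13].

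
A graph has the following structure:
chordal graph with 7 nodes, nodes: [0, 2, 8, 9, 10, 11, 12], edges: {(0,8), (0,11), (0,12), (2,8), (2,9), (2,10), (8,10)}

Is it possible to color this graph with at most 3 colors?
Yes, G is 3-colorable

A valid 3-coloring: color 1: [8, 9, 11, 12]; color 2: [0, 2]; color 3: [10].
(χ(G) = 3 ≤ 3.)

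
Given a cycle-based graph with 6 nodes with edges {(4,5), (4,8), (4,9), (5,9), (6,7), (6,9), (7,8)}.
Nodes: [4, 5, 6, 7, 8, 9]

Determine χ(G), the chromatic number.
Clique number ω(G) = 3 (lower bound: χ ≥ ω).
The clique on [4, 5, 9] has size 3, forcing χ ≥ 3, and the coloring below uses 3 colors, so χ(G) = 3.
A valid 3-coloring: color 1: [7, 9]; color 2: [4, 6]; color 3: [5, 8].

χ(G) = 3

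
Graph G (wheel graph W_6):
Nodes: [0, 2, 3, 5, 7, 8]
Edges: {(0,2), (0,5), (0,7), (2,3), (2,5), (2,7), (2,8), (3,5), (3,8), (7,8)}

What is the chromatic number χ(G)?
Clique number ω(G) = 3 (lower bound: χ ≥ ω).
Odd cycle [0, 5, 3, 8, 7] needs 3 colors (χ ≥ 3).
Vertex 2 is adjacent to every vertex of [0, 3, 5, 7, 8], which already need 3 colors among themselves, so 2 needs a new color (χ ≥ 4).
The coloring below uses 4 colors, so χ(G) = 4.
A valid 4-coloring: color 1: [2]; color 2: [0, 8]; color 3: [5, 7]; color 4: [3].

χ(G) = 4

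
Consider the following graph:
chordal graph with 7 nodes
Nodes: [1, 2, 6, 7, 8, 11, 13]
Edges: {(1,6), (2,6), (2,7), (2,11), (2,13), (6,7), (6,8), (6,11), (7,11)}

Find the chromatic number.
Clique number ω(G) = 4 (lower bound: χ ≥ ω).
The clique on [2, 6, 7, 11] has size 4, forcing χ ≥ 4, and the coloring below uses 4 colors, so χ(G) = 4.
A valid 4-coloring: color 1: [6, 13]; color 2: [1, 2, 8]; color 3: [11]; color 4: [7].

χ(G) = 4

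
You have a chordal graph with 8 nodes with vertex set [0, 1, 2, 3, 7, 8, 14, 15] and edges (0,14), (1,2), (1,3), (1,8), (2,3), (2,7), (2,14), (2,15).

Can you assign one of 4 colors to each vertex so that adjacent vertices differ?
A valid 4-coloring: color 1: [0, 2, 8]; color 2: [1, 7, 14, 15]; color 3: [3].
(χ(G) = 3 ≤ 4.)

Yes, G is 4-colorable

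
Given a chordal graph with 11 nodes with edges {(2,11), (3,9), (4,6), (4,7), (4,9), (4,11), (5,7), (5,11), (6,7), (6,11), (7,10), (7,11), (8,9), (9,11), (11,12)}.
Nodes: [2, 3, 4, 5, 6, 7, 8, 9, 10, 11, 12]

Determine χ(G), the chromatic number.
χ(G) = 4

Clique number ω(G) = 4 (lower bound: χ ≥ ω).
The clique on [4, 6, 7, 11] has size 4, forcing χ ≥ 4, and the coloring below uses 4 colors, so χ(G) = 4.
A valid 4-coloring: color 1: [3, 8, 10, 11]; color 2: [2, 7, 9, 12]; color 3: [4, 5]; color 4: [6].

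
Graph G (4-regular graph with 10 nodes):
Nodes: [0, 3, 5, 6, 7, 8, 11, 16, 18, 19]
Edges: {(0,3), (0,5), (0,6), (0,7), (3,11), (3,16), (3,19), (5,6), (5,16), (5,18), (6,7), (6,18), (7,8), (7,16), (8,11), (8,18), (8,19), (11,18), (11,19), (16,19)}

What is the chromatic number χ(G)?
χ(G) = 4

Clique number ω(G) = 3 (lower bound: χ ≥ ω).
Suppose a proper 3-coloring c exists. The clique [0, 5, 6] takes 3 distinct colors; by symmetry let c(0) = 1, c(5) = 2, c(6) = 3.
- Vertex 7: neighbors [0, 6] already have colors [1, 3] ⇒ c(7) = 2.
- Vertex 18: neighbors [5, 6] already have colors [2, 3] ⇒ c(18) = 1.
- Vertex 8: neighbors [18, 7] already have colors [1, 2] ⇒ c(8) = 3.
- Vertex 11: neighbors [18, 8] already have colors [1, 3] ⇒ c(11) = 2.
- Vertex 3: neighbors [0, 11] already have colors [1, 2] ⇒ c(3) = 3.
- Vertex 16: neighbors [5, 3] already have colors [2, 3] ⇒ c(16) = 1.
- Vertex 19: neighbors [16, 11, 3] already have colors [1, 2, 3] — all 3 colors blocked. Contradiction.
The forced assignments end in a contradiction, so G has no proper 3-coloring (χ ≥ 4).
The coloring below uses 4 colors, so χ(G) = 4.
A valid 4-coloring: color 1: [6, 11, 16]; color 2: [0, 18, 19]; color 3: [3, 5, 8]; color 4: [7].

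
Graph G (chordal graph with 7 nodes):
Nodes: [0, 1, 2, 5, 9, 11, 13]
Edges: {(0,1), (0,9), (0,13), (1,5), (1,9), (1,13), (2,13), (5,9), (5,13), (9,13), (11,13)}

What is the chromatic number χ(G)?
χ(G) = 4

Clique number ω(G) = 4 (lower bound: χ ≥ ω).
The clique on [0, 1, 9, 13] has size 4, forcing χ ≥ 4, and the coloring below uses 4 colors, so χ(G) = 4.
A valid 4-coloring: color 1: [13]; color 2: [2, 9, 11]; color 3: [1]; color 4: [0, 5].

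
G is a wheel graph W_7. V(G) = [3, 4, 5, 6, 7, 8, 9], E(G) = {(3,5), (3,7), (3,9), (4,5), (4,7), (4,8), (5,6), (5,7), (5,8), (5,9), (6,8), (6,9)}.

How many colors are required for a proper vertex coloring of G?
χ(G) = 3

Clique number ω(G) = 3 (lower bound: χ ≥ ω).
The clique on [4, 5, 8] has size 3, forcing χ ≥ 3, and the coloring below uses 3 colors, so χ(G) = 3.
A valid 3-coloring: color 1: [5]; color 2: [7, 8, 9]; color 3: [3, 4, 6].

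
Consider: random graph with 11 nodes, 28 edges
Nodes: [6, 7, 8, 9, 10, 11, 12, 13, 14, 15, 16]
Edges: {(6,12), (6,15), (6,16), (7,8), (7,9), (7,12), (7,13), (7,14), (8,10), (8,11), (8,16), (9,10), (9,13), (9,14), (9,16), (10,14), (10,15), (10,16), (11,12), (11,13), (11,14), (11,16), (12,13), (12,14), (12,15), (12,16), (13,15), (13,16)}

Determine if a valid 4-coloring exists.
Yes, G is 4-colorable

A valid 4-coloring: color 1: [14, 15, 16]; color 2: [8, 9, 12]; color 3: [6, 10, 13]; color 4: [7, 11].
(χ(G) = 4 ≤ 4.)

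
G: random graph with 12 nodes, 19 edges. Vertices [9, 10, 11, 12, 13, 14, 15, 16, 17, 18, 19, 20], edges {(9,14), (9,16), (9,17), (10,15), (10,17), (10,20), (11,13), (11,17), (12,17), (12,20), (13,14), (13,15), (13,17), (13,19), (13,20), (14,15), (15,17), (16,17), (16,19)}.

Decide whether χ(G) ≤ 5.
Yes, G is 5-colorable

A valid 5-coloring: color 1: [14, 17, 18, 19, 20]; color 2: [10, 12, 13, 16]; color 3: [9, 11, 15].
(χ(G) = 3 ≤ 5.)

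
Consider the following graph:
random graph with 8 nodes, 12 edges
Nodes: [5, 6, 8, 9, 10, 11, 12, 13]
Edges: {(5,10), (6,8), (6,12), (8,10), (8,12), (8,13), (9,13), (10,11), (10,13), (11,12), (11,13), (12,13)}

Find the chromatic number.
Clique number ω(G) = 3 (lower bound: χ ≥ ω).
The clique on [8, 10, 13] has size 3, forcing χ ≥ 3, and the coloring below uses 3 colors, so χ(G) = 3.
A valid 3-coloring: color 1: [5, 6, 13]; color 2: [8, 9, 11]; color 3: [10, 12].

χ(G) = 3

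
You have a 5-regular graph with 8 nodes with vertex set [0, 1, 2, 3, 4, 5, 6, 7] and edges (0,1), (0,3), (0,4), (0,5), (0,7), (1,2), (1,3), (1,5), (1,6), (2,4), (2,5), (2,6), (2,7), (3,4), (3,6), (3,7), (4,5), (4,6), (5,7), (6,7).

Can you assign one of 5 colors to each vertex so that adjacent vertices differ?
Yes, G is 5-colorable

A valid 5-coloring: color 1: [5, 6]; color 2: [0, 2]; color 3: [1, 4, 7]; color 4: [3].
(χ(G) = 4 ≤ 5.)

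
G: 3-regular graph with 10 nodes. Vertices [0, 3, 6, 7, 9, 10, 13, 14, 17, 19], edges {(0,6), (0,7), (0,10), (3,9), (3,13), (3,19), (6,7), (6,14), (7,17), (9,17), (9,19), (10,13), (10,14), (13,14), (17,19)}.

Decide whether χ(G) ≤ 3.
Yes, G is 3-colorable

A valid 3-coloring: color 1: [0, 3, 14, 17]; color 2: [7, 13, 19]; color 3: [6, 9, 10].
(χ(G) = 3 ≤ 3.)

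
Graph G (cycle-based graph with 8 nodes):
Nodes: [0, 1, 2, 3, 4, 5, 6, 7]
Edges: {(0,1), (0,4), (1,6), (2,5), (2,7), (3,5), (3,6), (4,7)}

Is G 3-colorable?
Yes, G is 3-colorable

A valid 3-coloring: color 1: [0, 5, 6, 7]; color 2: [1, 2, 3, 4].
(χ(G) = 2 ≤ 3.)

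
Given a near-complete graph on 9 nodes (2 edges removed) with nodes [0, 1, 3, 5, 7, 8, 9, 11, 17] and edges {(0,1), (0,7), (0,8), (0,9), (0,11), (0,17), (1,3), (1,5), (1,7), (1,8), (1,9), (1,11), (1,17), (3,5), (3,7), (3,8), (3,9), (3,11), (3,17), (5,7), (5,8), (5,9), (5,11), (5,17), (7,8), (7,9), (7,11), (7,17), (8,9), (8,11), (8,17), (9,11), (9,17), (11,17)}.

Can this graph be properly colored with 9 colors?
A valid 9-coloring: color 1: [9]; color 2: [7]; color 3: [1]; color 4: [11]; color 5: [17]; color 6: [8]; color 7: [0, 3]; color 8: [5].
(χ(G) = 8 ≤ 9.)

Yes, G is 9-colorable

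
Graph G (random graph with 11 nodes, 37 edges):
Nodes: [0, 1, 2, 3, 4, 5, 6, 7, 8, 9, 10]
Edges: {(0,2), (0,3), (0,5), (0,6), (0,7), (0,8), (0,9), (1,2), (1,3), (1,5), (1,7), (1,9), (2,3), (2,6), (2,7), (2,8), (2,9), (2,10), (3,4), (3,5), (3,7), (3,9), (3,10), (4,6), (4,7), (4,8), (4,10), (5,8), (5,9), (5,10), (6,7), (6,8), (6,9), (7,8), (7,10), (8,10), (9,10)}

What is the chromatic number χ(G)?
Clique number ω(G) = 5 (lower bound: χ ≥ ω).
The clique on [0, 2, 6, 7, 8] has size 5, forcing χ ≥ 5, and the coloring below uses 5 colors, so χ(G) = 5.
A valid 5-coloring: color 1: [2, 4, 5]; color 2: [7, 9]; color 3: [3, 6]; color 4: [0, 1, 10]; color 5: [8].

χ(G) = 5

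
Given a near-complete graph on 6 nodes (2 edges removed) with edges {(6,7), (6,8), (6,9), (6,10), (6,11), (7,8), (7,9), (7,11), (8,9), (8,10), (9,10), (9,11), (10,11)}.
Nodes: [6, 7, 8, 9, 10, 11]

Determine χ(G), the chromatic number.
χ(G) = 4

Clique number ω(G) = 4 (lower bound: χ ≥ ω).
The clique on [6, 8, 9, 10] has size 4, forcing χ ≥ 4, and the coloring below uses 4 colors, so χ(G) = 4.
A valid 4-coloring: color 1: [6]; color 2: [9]; color 3: [7, 10]; color 4: [8, 11].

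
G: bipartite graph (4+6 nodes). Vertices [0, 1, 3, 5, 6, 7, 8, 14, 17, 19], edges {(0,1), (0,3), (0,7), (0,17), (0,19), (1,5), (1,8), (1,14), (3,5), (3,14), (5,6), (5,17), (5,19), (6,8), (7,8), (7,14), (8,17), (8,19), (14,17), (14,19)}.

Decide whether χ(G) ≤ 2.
Yes, G is 2-colorable

A valid 2-coloring: color 1: [0, 5, 8, 14]; color 2: [1, 3, 6, 7, 17, 19].
(χ(G) = 2 ≤ 2.)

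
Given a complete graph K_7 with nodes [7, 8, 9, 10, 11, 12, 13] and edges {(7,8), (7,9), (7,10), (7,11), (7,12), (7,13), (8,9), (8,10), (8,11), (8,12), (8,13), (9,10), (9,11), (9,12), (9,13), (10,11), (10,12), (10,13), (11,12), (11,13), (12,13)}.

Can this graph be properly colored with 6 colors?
No, G is not 6-colorable

The clique on vertices [7, 8, 9, 10, 11, 12, 13] has size 7 > 6, so it alone needs 7 colors.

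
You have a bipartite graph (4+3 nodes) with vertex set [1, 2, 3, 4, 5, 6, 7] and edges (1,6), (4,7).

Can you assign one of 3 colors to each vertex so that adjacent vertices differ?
A valid 3-coloring: color 1: [2, 3, 4, 5, 6]; color 2: [1, 7].
(χ(G) = 2 ≤ 3.)

Yes, G is 3-colorable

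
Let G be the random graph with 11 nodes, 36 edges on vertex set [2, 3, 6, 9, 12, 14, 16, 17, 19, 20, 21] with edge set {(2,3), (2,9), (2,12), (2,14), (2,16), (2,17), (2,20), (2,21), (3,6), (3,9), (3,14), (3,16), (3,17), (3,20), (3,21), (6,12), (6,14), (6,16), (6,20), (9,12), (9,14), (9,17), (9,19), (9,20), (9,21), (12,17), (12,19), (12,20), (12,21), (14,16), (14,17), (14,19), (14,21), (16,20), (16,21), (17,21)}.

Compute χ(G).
χ(G) = 6

Clique number ω(G) = 6 (lower bound: χ ≥ ω).
The clique on [2, 3, 9, 14, 17, 21] has size 6, forcing χ ≥ 6, and the coloring below uses 6 colors, so χ(G) = 6.
A valid 6-coloring: color 1: [9, 16]; color 2: [3, 12]; color 3: [2, 6, 19]; color 4: [14, 20]; color 5: [21]; color 6: [17].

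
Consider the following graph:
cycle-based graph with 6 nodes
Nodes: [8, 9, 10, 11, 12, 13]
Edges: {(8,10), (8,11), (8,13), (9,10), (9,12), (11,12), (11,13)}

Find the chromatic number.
Clique number ω(G) = 3 (lower bound: χ ≥ ω).
The clique on [8, 11, 13] has size 3, forcing χ ≥ 3, and the coloring below uses 3 colors, so χ(G) = 3.
A valid 3-coloring: color 1: [10, 11]; color 2: [8, 12]; color 3: [9, 13].

χ(G) = 3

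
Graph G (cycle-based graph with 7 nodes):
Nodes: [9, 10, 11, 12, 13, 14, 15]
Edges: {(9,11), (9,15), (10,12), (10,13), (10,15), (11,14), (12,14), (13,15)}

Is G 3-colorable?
Yes, G is 3-colorable

A valid 3-coloring: color 1: [11, 12, 15]; color 2: [9, 10, 14]; color 3: [13].
(χ(G) = 3 ≤ 3.)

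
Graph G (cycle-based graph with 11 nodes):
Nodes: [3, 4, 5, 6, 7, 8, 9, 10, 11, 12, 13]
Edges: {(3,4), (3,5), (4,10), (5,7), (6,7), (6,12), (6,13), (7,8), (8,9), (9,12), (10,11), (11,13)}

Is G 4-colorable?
Yes, G is 4-colorable

A valid 4-coloring: color 1: [4, 5, 6, 9, 11]; color 2: [3, 7, 10, 12, 13]; color 3: [8].
(χ(G) = 3 ≤ 4.)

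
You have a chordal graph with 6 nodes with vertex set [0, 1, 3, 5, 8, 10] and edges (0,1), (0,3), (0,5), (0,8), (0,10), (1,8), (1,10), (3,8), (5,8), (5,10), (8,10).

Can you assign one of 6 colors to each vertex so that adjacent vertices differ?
Yes, G is 6-colorable

A valid 6-coloring: color 1: [8]; color 2: [0]; color 3: [3, 10]; color 4: [1, 5].
(χ(G) = 4 ≤ 6.)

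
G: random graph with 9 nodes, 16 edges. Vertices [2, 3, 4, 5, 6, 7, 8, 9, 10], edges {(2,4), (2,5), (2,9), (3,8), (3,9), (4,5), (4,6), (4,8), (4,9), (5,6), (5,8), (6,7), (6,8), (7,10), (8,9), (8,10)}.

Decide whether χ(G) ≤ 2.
No, G is not 2-colorable

The clique on vertices [4, 5, 6, 8] has size 4 > 2, so it alone needs 4 colors.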